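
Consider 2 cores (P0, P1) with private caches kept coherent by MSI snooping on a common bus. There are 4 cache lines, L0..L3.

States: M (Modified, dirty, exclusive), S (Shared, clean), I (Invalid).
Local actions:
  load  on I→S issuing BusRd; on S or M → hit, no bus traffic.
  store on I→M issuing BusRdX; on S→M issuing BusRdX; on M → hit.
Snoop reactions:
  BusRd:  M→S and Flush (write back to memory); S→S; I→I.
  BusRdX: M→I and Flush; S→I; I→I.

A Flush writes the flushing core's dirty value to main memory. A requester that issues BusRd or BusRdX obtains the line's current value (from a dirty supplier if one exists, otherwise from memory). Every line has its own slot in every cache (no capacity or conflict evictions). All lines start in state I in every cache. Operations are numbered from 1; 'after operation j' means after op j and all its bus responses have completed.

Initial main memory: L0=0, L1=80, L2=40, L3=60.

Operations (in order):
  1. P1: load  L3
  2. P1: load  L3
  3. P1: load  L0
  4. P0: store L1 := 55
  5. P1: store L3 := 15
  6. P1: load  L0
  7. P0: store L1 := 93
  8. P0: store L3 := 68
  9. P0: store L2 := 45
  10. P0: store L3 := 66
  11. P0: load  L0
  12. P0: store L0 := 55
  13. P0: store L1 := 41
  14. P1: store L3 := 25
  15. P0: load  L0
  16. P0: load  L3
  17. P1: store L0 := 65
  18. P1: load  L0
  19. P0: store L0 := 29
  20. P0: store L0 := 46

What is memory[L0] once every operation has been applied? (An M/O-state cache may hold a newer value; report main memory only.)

memory[L0] = 65

[1] P1: load  L3 | P0:I, P1:S(60) | bus: BusRd
[2] P1: load  L3 | P0:I, P1:S(60) | bus: none
[3] P1: load  L0 | P0:I, P1:S(0) | bus: BusRd
[4] P0: store L1 := 55 | P0:M(55), P1:I | bus: BusRdX
[5] P1: store L3 := 15 | P0:I, P1:M(15) | bus: BusRdX
[6] P1: load  L0 | P0:I, P1:S(0) | bus: none
[7] P0: store L1 := 93 | P0:M(93), P1:I | bus: none
[8] P0: store L3 := 68 | P0:M(68), P1:I | bus: BusRdX,Flush
[9] P0: store L2 := 45 | P0:M(45), P1:I | bus: BusRdX
[10] P0: store L3 := 66 | P0:M(66), P1:I | bus: none
[11] P0: load  L0 | P0:S(0), P1:S(0) | bus: BusRd
[12] P0: store L0 := 55 | P0:M(55), P1:I | bus: BusRdX
[13] P0: store L1 := 41 | P0:M(41), P1:I | bus: none
[14] P1: store L3 := 25 | P0:I, P1:M(25) | bus: BusRdX,Flush
[15] P0: load  L0 | P0:M(55), P1:I | bus: none
[16] P0: load  L3 | P0:S(25), P1:S(25) | bus: BusRd,Flush
[17] P1: store L0 := 65 | P0:I, P1:M(65) | bus: BusRdX,Flush
[18] P1: load  L0 | P0:I, P1:M(65) | bus: none
[19] P0: store L0 := 29 | P0:M(29), P1:I | bus: BusRdX,Flush
[20] P0: store L0 := 46 | P0:M(46), P1:I | bus: none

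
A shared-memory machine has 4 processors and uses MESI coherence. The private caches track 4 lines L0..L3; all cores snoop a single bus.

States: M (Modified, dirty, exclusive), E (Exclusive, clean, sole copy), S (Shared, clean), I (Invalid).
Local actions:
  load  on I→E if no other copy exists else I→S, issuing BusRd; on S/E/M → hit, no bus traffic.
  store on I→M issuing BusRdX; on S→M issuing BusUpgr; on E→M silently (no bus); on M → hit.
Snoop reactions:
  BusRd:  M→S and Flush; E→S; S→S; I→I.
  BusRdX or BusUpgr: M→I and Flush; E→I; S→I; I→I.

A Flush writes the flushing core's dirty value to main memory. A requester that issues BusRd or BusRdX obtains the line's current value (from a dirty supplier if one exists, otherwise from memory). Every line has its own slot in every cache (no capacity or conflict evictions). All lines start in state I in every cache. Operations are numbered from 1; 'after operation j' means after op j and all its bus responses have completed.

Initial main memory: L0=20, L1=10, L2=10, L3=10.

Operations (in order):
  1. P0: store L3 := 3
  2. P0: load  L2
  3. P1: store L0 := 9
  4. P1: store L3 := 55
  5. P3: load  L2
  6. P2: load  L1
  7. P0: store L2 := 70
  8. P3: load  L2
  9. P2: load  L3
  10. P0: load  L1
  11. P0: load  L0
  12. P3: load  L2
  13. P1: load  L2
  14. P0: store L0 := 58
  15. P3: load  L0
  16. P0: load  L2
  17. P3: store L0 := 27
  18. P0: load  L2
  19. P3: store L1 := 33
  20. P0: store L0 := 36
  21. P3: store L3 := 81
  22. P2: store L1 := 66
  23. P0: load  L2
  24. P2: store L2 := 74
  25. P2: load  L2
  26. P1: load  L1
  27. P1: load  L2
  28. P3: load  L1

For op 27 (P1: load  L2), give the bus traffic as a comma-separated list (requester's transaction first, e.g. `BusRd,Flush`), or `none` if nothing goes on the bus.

bus = BusRd,Flush

1. P0: store L3 := 3  bus=[BusRdX]  L3: P0=M P1=I P2=I P3=I  mem[L3]=10
2. P0: load  L2  bus=[BusRd]  L2: P0=E P1=I P2=I P3=I  mem[L2]=10
3. P1: store L0 := 9  bus=[BusRdX]  L0: P0=I P1=M P2=I P3=I  mem[L0]=20
4. P1: store L3 := 55  bus=[BusRdX,Flush]  L3: P0=I P1=M P2=I P3=I  mem[L3]=3
5. P3: load  L2  bus=[BusRd]  L2: P0=S P1=I P2=I P3=S  mem[L2]=10
6. P2: load  L1  bus=[BusRd]  L1: P0=I P1=I P2=E P3=I  mem[L1]=10
7. P0: store L2 := 70  bus=[BusUpgr]  L2: P0=M P1=I P2=I P3=I  mem[L2]=10
8. P3: load  L2  bus=[BusRd,Flush]  L2: P0=S P1=I P2=I P3=S  mem[L2]=70
9. P2: load  L3  bus=[BusRd,Flush]  L3: P0=I P1=S P2=S P3=I  mem[L3]=55
10. P0: load  L1  bus=[BusRd]  L1: P0=S P1=I P2=S P3=I  mem[L1]=10
11. P0: load  L0  bus=[BusRd,Flush]  L0: P0=S P1=S P2=I P3=I  mem[L0]=9
12. P3: load  L2  bus=[-]  L2: P0=S P1=I P2=I P3=S  mem[L2]=70
13. P1: load  L2  bus=[BusRd]  L2: P0=S P1=S P2=I P3=S  mem[L2]=70
14. P0: store L0 := 58  bus=[BusUpgr]  L0: P0=M P1=I P2=I P3=I  mem[L0]=9
15. P3: load  L0  bus=[BusRd,Flush]  L0: P0=S P1=I P2=I P3=S  mem[L0]=58
16. P0: load  L2  bus=[-]  L2: P0=S P1=S P2=I P3=S  mem[L2]=70
17. P3: store L0 := 27  bus=[BusUpgr]  L0: P0=I P1=I P2=I P3=M  mem[L0]=58
18. P0: load  L2  bus=[-]  L2: P0=S P1=S P2=I P3=S  mem[L2]=70
19. P3: store L1 := 33  bus=[BusRdX]  L1: P0=I P1=I P2=I P3=M  mem[L1]=10
20. P0: store L0 := 36  bus=[BusRdX,Flush]  L0: P0=M P1=I P2=I P3=I  mem[L0]=27
21. P3: store L3 := 81  bus=[BusRdX]  L3: P0=I P1=I P2=I P3=M  mem[L3]=55
22. P2: store L1 := 66  bus=[BusRdX,Flush]  L1: P0=I P1=I P2=M P3=I  mem[L1]=33
23. P0: load  L2  bus=[-]  L2: P0=S P1=S P2=I P3=S  mem[L2]=70
24. P2: store L2 := 74  bus=[BusRdX]  L2: P0=I P1=I P2=M P3=I  mem[L2]=70
25. P2: load  L2  bus=[-]  L2: P0=I P1=I P2=M P3=I  mem[L2]=70
26. P1: load  L1  bus=[BusRd,Flush]  L1: P0=I P1=S P2=S P3=I  mem[L1]=66
27. P1: load  L2  bus=[BusRd,Flush]  L2: P0=I P1=S P2=S P3=I  mem[L2]=74
28. P3: load  L1  bus=[BusRd]  L1: P0=I P1=S P2=S P3=S  mem[L1]=66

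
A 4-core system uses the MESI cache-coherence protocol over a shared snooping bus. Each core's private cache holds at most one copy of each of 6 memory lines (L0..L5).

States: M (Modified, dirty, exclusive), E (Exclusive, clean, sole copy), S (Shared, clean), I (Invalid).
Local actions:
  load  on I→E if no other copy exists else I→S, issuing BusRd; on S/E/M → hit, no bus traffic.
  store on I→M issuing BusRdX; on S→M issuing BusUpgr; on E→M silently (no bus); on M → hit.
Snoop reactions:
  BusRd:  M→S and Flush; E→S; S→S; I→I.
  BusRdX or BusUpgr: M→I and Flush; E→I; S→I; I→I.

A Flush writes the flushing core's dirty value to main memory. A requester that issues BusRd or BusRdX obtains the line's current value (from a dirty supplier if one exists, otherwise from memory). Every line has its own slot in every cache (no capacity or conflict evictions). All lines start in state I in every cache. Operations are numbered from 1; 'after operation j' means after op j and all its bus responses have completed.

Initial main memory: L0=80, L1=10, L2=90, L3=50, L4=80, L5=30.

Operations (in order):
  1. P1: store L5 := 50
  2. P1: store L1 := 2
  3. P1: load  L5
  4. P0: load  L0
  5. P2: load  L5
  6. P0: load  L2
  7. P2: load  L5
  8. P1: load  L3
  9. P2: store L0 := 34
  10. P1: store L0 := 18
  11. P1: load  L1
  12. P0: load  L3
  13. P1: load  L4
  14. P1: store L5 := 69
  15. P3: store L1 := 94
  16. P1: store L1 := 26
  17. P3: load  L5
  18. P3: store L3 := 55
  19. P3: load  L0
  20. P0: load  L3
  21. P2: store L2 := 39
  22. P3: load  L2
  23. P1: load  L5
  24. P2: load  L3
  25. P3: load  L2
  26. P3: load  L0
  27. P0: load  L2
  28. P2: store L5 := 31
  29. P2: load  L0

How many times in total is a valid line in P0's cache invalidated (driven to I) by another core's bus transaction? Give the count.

[1] P1: store L5 := 50 | P0:I, P1:M(50), P2:I, P3:I | bus: BusRdX
[2] P1: store L1 := 2 | P0:I, P1:M(2), P2:I, P3:I | bus: BusRdX
[3] P1: load  L5 | P0:I, P1:M(50), P2:I, P3:I | bus: none
[4] P0: load  L0 | P0:E(80), P1:I, P2:I, P3:I | bus: BusRd
[5] P2: load  L5 | P0:I, P1:S(50), P2:S(50), P3:I | bus: BusRd,Flush
[6] P0: load  L2 | P0:E(90), P1:I, P2:I, P3:I | bus: BusRd
[7] P2: load  L5 | P0:I, P1:S(50), P2:S(50), P3:I | bus: none
[8] P1: load  L3 | P0:I, P1:E(50), P2:I, P3:I | bus: BusRd
[9] P2: store L0 := 34 | P0:I, P1:I, P2:M(34), P3:I | bus: BusRdX
[10] P1: store L0 := 18 | P0:I, P1:M(18), P2:I, P3:I | bus: BusRdX,Flush
[11] P1: load  L1 | P0:I, P1:M(2), P2:I, P3:I | bus: none
[12] P0: load  L3 | P0:S(50), P1:S(50), P2:I, P3:I | bus: BusRd
[13] P1: load  L4 | P0:I, P1:E(80), P2:I, P3:I | bus: BusRd
[14] P1: store L5 := 69 | P0:I, P1:M(69), P2:I, P3:I | bus: BusUpgr
[15] P3: store L1 := 94 | P0:I, P1:I, P2:I, P3:M(94) | bus: BusRdX,Flush
[16] P1: store L1 := 26 | P0:I, P1:M(26), P2:I, P3:I | bus: BusRdX,Flush
[17] P3: load  L5 | P0:I, P1:S(69), P2:I, P3:S(69) | bus: BusRd,Flush
[18] P3: store L3 := 55 | P0:I, P1:I, P2:I, P3:M(55) | bus: BusRdX
[19] P3: load  L0 | P0:I, P1:S(18), P2:I, P3:S(18) | bus: BusRd,Flush
[20] P0: load  L3 | P0:S(55), P1:I, P2:I, P3:S(55) | bus: BusRd,Flush
[21] P2: store L2 := 39 | P0:I, P1:I, P2:M(39), P3:I | bus: BusRdX
[22] P3: load  L2 | P0:I, P1:I, P2:S(39), P3:S(39) | bus: BusRd,Flush
[23] P1: load  L5 | P0:I, P1:S(69), P2:I, P3:S(69) | bus: none
[24] P2: load  L3 | P0:S(55), P1:I, P2:S(55), P3:S(55) | bus: BusRd
[25] P3: load  L2 | P0:I, P1:I, P2:S(39), P3:S(39) | bus: none
[26] P3: load  L0 | P0:I, P1:S(18), P2:I, P3:S(18) | bus: none
[27] P0: load  L2 | P0:S(39), P1:I, P2:S(39), P3:S(39) | bus: BusRd
[28] P2: store L5 := 31 | P0:I, P1:I, P2:M(31), P3:I | bus: BusRdX
[29] P2: load  L0 | P0:I, P1:S(18), P2:S(18), P3:S(18) | bus: BusRd

invalidations = 3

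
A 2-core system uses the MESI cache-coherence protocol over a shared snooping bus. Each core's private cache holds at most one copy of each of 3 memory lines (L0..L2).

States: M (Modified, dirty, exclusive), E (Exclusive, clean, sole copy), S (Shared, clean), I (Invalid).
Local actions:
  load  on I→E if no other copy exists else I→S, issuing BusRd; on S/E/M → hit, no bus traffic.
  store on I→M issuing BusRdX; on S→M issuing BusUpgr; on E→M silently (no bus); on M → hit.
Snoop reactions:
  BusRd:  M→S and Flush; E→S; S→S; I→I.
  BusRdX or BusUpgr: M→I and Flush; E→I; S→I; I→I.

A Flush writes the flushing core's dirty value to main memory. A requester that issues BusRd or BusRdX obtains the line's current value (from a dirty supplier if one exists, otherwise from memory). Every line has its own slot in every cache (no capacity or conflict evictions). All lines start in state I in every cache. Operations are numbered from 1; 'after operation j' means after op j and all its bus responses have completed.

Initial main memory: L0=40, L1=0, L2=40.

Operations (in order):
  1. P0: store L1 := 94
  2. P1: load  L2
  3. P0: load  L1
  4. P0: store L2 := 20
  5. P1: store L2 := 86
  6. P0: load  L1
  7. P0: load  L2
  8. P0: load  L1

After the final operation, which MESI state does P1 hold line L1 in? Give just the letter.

  op1 P0: store L1 := 94 → M/I on L1; bus BusRdX; mem=0
  op2 P1: load  L2 → I/E on L2; bus BusRd; mem=40
  op3 P0: load  L1 → M/I on L1; bus (none); mem=0
  op4 P0: store L2 := 20 → M/I on L2; bus BusRdX; mem=40
  op5 P1: store L2 := 86 → I/M on L2; bus BusRdX Flush; mem=20
  op6 P0: load  L1 → M/I on L1; bus (none); mem=0
  op7 P0: load  L2 → S/S on L2; bus BusRd Flush; mem=86
  op8 P0: load  L1 → M/I on L1; bus (none); mem=0

state = I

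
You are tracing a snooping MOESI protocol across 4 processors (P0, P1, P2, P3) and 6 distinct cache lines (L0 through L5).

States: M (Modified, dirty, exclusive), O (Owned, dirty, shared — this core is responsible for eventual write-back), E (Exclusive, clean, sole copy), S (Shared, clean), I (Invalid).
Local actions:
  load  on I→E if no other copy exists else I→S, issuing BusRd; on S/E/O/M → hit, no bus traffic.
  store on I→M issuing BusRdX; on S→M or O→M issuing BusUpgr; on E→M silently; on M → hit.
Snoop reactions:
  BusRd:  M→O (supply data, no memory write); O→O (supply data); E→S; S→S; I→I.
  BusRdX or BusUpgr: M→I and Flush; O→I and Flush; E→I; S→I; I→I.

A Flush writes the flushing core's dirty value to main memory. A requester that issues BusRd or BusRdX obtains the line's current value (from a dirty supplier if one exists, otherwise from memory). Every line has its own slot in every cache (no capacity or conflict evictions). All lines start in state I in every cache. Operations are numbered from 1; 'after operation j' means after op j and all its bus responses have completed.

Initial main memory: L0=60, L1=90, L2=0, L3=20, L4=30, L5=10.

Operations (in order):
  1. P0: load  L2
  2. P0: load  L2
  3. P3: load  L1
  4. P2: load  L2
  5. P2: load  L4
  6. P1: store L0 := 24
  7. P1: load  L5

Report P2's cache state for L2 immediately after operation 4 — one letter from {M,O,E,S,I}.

step 1: P0: load  L2  ⟶  EIII  (L2)  txn=BusRd  M[L2]=0
step 2: P0: load  L2  ⟶  EIII  (L2)  txn=∅  M[L2]=0
step 3: P3: load  L1  ⟶  IIIE  (L1)  txn=BusRd  M[L1]=90
step 4: P2: load  L2  ⟶  SISI  (L2)  txn=BusRd  M[L2]=0
step 5: P2: load  L4  ⟶  IIEI  (L4)  txn=BusRd  M[L4]=30
step 6: P1: store L0 := 24  ⟶  IMII  (L0)  txn=BusRdX  M[L0]=60
step 7: P1: load  L5  ⟶  IEII  (L5)  txn=BusRd  M[L5]=10

state = S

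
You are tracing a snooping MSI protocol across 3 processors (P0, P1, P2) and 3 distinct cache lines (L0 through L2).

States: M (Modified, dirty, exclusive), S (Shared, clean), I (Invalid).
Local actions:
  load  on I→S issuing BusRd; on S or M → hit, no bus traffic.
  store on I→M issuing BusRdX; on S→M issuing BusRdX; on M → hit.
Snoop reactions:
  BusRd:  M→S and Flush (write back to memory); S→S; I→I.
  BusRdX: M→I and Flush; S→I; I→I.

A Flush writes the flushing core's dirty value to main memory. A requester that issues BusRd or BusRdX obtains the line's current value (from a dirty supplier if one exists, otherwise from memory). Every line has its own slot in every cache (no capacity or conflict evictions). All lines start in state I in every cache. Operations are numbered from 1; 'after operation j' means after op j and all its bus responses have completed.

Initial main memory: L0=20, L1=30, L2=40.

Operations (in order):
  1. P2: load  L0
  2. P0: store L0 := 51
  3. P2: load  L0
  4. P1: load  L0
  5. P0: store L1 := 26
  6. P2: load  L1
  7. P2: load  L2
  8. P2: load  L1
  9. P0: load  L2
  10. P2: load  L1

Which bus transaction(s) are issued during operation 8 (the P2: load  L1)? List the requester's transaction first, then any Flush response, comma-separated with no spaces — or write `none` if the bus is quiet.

[1] P2: load  L0 | P0:I, P1:I, P2:S(20) | bus: BusRd
[2] P0: store L0 := 51 | P0:M(51), P1:I, P2:I | bus: BusRdX
[3] P2: load  L0 | P0:S(51), P1:I, P2:S(51) | bus: BusRd,Flush
[4] P1: load  L0 | P0:S(51), P1:S(51), P2:S(51) | bus: BusRd
[5] P0: store L1 := 26 | P0:M(26), P1:I, P2:I | bus: BusRdX
[6] P2: load  L1 | P0:S(26), P1:I, P2:S(26) | bus: BusRd,Flush
[7] P2: load  L2 | P0:I, P1:I, P2:S(40) | bus: BusRd
[8] P2: load  L1 | P0:S(26), P1:I, P2:S(26) | bus: none
[9] P0: load  L2 | P0:S(40), P1:I, P2:S(40) | bus: BusRd
[10] P2: load  L1 | P0:S(26), P1:I, P2:S(26) | bus: none

bus = none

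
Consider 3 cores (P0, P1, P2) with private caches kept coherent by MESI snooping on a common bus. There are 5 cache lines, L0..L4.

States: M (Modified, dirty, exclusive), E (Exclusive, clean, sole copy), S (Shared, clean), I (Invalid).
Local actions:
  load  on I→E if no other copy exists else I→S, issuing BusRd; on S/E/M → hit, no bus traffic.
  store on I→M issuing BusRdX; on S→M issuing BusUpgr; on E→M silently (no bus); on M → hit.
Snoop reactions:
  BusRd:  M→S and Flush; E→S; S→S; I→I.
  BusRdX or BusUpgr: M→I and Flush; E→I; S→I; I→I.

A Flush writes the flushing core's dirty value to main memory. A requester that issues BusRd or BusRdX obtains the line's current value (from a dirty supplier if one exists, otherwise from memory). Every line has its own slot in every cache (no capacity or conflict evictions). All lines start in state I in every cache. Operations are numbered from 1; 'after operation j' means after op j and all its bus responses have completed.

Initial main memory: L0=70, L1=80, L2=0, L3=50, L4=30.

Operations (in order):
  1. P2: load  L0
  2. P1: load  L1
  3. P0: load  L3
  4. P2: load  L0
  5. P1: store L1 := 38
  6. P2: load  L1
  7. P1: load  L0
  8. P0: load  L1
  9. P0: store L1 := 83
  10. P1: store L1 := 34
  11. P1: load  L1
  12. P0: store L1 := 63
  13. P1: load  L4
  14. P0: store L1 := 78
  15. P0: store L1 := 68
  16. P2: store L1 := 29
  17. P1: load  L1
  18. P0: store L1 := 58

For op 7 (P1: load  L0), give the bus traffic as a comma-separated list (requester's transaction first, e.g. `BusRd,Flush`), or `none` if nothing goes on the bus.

step 1: P2: load  L0  ⟶  IIE  (L0)  txn=BusRd  M[L0]=70
step 2: P1: load  L1  ⟶  IEI  (L1)  txn=BusRd  M[L1]=80
step 3: P0: load  L3  ⟶  EII  (L3)  txn=BusRd  M[L3]=50
step 4: P2: load  L0  ⟶  IIE  (L0)  txn=∅  M[L0]=70
step 5: P1: store L1 := 38  ⟶  IMI  (L1)  txn=∅  M[L1]=80
step 6: P2: load  L1  ⟶  ISS  (L1)  txn=BusRd+Flush  M[L1]=38
step 7: P1: load  L0  ⟶  ISS  (L0)  txn=BusRd  M[L0]=70
step 8: P0: load  L1  ⟶  SSS  (L1)  txn=BusRd  M[L1]=38
step 9: P0: store L1 := 83  ⟶  MII  (L1)  txn=BusUpgr  M[L1]=38
step 10: P1: store L1 := 34  ⟶  IMI  (L1)  txn=BusRdX+Flush  M[L1]=83
step 11: P1: load  L1  ⟶  IMI  (L1)  txn=∅  M[L1]=83
step 12: P0: store L1 := 63  ⟶  MII  (L1)  txn=BusRdX+Flush  M[L1]=34
step 13: P1: load  L4  ⟶  IEI  (L4)  txn=BusRd  M[L4]=30
step 14: P0: store L1 := 78  ⟶  MII  (L1)  txn=∅  M[L1]=34
step 15: P0: store L1 := 68  ⟶  MII  (L1)  txn=∅  M[L1]=34
step 16: P2: store L1 := 29  ⟶  IIM  (L1)  txn=BusRdX+Flush  M[L1]=68
step 17: P1: load  L1  ⟶  ISS  (L1)  txn=BusRd+Flush  M[L1]=29
step 18: P0: store L1 := 58  ⟶  MII  (L1)  txn=BusRdX  M[L1]=29

bus = BusRd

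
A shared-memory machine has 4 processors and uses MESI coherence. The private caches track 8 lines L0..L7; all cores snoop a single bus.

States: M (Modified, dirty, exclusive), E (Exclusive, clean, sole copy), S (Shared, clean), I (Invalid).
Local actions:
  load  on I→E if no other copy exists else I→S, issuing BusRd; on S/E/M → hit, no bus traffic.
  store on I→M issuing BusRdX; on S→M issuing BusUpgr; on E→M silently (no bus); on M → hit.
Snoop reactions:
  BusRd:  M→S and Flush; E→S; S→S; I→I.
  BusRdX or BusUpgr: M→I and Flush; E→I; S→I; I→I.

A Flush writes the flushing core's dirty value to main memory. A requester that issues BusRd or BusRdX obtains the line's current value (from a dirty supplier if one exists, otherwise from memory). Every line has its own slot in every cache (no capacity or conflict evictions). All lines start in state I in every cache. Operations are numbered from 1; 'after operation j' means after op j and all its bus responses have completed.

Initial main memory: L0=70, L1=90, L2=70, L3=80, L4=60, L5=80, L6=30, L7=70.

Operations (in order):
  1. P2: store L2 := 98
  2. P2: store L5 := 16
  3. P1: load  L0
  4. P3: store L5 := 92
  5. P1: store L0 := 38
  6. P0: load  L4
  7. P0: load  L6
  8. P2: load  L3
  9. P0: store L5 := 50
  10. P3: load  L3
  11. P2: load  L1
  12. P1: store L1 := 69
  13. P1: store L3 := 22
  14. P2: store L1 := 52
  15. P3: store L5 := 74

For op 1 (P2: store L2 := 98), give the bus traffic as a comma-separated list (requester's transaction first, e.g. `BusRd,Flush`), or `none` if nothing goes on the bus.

  op1 P2: store L2 := 98 → I/I/M/I on L2; bus BusRdX; mem=70
  op2 P2: store L5 := 16 → I/I/M/I on L5; bus BusRdX; mem=80
  op3 P1: load  L0 → I/E/I/I on L0; bus BusRd; mem=70
  op4 P3: store L5 := 92 → I/I/I/M on L5; bus BusRdX Flush; mem=16
  op5 P1: store L0 := 38 → I/M/I/I on L0; bus (none); mem=70
  op6 P0: load  L4 → E/I/I/I on L4; bus BusRd; mem=60
  op7 P0: load  L6 → E/I/I/I on L6; bus BusRd; mem=30
  op8 P2: load  L3 → I/I/E/I on L3; bus BusRd; mem=80
  op9 P0: store L5 := 50 → M/I/I/I on L5; bus BusRdX Flush; mem=92
  op10 P3: load  L3 → I/I/S/S on L3; bus BusRd; mem=80
  op11 P2: load  L1 → I/I/E/I on L1; bus BusRd; mem=90
  op12 P1: store L1 := 69 → I/M/I/I on L1; bus BusRdX; mem=90
  op13 P1: store L3 := 22 → I/M/I/I on L3; bus BusRdX; mem=80
  op14 P2: store L1 := 52 → I/I/M/I on L1; bus BusRdX Flush; mem=69
  op15 P3: store L5 := 74 → I/I/I/M on L5; bus BusRdX Flush; mem=50

bus = BusRdX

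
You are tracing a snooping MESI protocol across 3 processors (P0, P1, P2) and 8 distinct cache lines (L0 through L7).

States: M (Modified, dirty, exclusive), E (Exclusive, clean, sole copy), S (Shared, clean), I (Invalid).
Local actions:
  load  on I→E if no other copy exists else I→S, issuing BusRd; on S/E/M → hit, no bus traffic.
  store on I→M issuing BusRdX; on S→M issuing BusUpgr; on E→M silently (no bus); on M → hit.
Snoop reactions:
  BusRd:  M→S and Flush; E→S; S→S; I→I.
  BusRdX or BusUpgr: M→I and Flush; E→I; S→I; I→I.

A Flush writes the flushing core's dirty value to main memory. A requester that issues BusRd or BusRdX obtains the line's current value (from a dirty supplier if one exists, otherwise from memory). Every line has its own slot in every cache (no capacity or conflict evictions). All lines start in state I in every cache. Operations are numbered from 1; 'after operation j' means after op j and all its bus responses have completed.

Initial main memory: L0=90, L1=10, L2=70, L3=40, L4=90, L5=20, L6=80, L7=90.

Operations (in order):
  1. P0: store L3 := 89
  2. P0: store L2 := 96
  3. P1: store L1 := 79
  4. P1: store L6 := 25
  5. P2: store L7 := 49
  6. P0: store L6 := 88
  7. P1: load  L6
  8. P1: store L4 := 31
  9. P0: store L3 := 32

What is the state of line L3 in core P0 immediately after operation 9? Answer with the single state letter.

  op1 P0: store L3 := 89 → M/I/I on L3; bus BusRdX; mem=40
  op2 P0: store L2 := 96 → M/I/I on L2; bus BusRdX; mem=70
  op3 P1: store L1 := 79 → I/M/I on L1; bus BusRdX; mem=10
  op4 P1: store L6 := 25 → I/M/I on L6; bus BusRdX; mem=80
  op5 P2: store L7 := 49 → I/I/M on L7; bus BusRdX; mem=90
  op6 P0: store L6 := 88 → M/I/I on L6; bus BusRdX Flush; mem=25
  op7 P1: load  L6 → S/S/I on L6; bus BusRd Flush; mem=88
  op8 P1: store L4 := 31 → I/M/I on L4; bus BusRdX; mem=90
  op9 P0: store L3 := 32 → M/I/I on L3; bus (none); mem=40

state = M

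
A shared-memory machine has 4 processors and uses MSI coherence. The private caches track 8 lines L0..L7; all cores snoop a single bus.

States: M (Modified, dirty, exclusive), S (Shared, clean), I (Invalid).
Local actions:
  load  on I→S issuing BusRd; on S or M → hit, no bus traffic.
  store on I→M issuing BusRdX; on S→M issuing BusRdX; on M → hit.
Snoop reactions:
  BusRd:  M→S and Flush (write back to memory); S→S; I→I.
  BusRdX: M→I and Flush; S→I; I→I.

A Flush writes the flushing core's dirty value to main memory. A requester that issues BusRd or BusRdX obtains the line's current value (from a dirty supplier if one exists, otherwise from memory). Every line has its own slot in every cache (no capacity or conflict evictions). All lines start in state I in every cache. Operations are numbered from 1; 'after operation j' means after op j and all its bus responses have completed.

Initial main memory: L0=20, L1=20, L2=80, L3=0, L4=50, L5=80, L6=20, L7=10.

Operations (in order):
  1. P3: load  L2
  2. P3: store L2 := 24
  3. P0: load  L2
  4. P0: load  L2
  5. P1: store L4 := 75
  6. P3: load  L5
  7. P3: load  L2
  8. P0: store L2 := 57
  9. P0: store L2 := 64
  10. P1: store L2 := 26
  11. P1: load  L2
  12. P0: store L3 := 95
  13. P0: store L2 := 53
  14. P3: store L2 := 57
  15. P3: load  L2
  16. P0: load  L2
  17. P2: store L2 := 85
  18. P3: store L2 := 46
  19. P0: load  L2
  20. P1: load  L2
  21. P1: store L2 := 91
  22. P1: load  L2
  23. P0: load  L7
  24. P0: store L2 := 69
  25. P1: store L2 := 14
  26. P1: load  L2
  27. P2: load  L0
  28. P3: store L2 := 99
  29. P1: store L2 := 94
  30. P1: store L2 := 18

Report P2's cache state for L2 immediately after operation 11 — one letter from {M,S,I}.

state = I

  op1 P3: load  L2 → I/I/I/S on L2; bus BusRd; mem=80
  op2 P3: store L2 := 24 → I/I/I/M on L2; bus BusRdX; mem=80
  op3 P0: load  L2 → S/I/I/S on L2; bus BusRd Flush; mem=24
  op4 P0: load  L2 → S/I/I/S on L2; bus (none); mem=24
  op5 P1: store L4 := 75 → I/M/I/I on L4; bus BusRdX; mem=50
  op6 P3: load  L5 → I/I/I/S on L5; bus BusRd; mem=80
  op7 P3: load  L2 → S/I/I/S on L2; bus (none); mem=24
  op8 P0: store L2 := 57 → M/I/I/I on L2; bus BusRdX; mem=24
  op9 P0: store L2 := 64 → M/I/I/I on L2; bus (none); mem=24
  op10 P1: store L2 := 26 → I/M/I/I on L2; bus BusRdX Flush; mem=64
  op11 P1: load  L2 → I/M/I/I on L2; bus (none); mem=64
  op12 P0: store L3 := 95 → M/I/I/I on L3; bus BusRdX; mem=0
  op13 P0: store L2 := 53 → M/I/I/I on L2; bus BusRdX Flush; mem=26
  op14 P3: store L2 := 57 → I/I/I/M on L2; bus BusRdX Flush; mem=53
  op15 P3: load  L2 → I/I/I/M on L2; bus (none); mem=53
  op16 P0: load  L2 → S/I/I/S on L2; bus BusRd Flush; mem=57
  op17 P2: store L2 := 85 → I/I/M/I on L2; bus BusRdX; mem=57
  op18 P3: store L2 := 46 → I/I/I/M on L2; bus BusRdX Flush; mem=85
  op19 P0: load  L2 → S/I/I/S on L2; bus BusRd Flush; mem=46
  op20 P1: load  L2 → S/S/I/S on L2; bus BusRd; mem=46
  op21 P1: store L2 := 91 → I/M/I/I on L2; bus BusRdX; mem=46
  op22 P1: load  L2 → I/M/I/I on L2; bus (none); mem=46
  op23 P0: load  L7 → S/I/I/I on L7; bus BusRd; mem=10
  op24 P0: store L2 := 69 → M/I/I/I on L2; bus BusRdX Flush; mem=91
  op25 P1: store L2 := 14 → I/M/I/I on L2; bus BusRdX Flush; mem=69
  op26 P1: load  L2 → I/M/I/I on L2; bus (none); mem=69
  op27 P2: load  L0 → I/I/S/I on L0; bus BusRd; mem=20
  op28 P3: store L2 := 99 → I/I/I/M on L2; bus BusRdX Flush; mem=14
  op29 P1: store L2 := 94 → I/M/I/I on L2; bus BusRdX Flush; mem=99
  op30 P1: store L2 := 18 → I/M/I/I on L2; bus (none); mem=99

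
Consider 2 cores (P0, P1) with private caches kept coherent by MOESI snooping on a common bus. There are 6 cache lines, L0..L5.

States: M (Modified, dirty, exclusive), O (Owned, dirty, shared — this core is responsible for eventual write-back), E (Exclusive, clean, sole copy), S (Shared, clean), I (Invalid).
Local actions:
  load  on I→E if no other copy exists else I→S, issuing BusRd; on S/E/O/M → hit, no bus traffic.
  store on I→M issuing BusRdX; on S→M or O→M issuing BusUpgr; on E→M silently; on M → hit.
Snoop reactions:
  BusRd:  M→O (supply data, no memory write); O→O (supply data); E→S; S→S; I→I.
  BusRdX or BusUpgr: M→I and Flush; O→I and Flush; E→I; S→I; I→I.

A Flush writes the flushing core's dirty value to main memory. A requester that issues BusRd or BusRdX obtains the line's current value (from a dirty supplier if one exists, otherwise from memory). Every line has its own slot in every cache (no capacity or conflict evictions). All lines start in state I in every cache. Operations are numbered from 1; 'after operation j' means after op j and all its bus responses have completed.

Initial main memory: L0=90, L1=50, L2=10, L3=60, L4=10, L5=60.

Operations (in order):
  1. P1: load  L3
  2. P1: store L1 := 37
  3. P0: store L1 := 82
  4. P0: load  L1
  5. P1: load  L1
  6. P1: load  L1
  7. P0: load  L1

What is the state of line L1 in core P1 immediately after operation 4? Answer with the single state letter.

state = I

1. P1: load  L3  bus=[BusRd]  L3: P0=I P1=E  mem[L3]=60
2. P1: store L1 := 37  bus=[BusRdX]  L1: P0=I P1=M  mem[L1]=50
3. P0: store L1 := 82  bus=[BusRdX,Flush]  L1: P0=M P1=I  mem[L1]=37
4. P0: load  L1  bus=[-]  L1: P0=M P1=I  mem[L1]=37
5. P1: load  L1  bus=[BusRd]  L1: P0=O P1=S  mem[L1]=37
6. P1: load  L1  bus=[-]  L1: P0=O P1=S  mem[L1]=37
7. P0: load  L1  bus=[-]  L1: P0=O P1=S  mem[L1]=37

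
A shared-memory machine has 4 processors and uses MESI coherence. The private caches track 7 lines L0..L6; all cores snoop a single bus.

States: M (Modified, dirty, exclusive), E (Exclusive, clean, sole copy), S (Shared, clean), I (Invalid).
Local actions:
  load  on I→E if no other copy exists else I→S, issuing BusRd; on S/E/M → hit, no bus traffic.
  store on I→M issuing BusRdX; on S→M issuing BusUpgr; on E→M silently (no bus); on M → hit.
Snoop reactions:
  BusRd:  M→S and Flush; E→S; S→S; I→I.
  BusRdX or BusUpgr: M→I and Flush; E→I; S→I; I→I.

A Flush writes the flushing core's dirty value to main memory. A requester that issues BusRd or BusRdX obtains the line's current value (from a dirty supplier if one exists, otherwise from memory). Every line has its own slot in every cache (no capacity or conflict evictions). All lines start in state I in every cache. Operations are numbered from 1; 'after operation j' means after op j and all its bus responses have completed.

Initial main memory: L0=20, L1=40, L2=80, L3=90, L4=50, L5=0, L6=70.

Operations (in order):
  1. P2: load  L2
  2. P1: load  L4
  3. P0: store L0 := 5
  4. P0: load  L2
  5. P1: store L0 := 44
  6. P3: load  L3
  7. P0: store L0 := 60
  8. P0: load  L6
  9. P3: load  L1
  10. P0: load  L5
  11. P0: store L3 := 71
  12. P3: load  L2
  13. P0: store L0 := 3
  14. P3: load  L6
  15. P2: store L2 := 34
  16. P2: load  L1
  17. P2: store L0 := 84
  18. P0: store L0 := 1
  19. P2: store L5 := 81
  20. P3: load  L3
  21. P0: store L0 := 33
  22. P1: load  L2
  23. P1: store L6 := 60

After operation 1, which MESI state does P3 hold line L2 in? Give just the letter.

  op1 P2: load  L2 → I/I/E/I on L2; bus BusRd; mem=80
  op2 P1: load  L4 → I/E/I/I on L4; bus BusRd; mem=50
  op3 P0: store L0 := 5 → M/I/I/I on L0; bus BusRdX; mem=20
  op4 P0: load  L2 → S/I/S/I on L2; bus BusRd; mem=80
  op5 P1: store L0 := 44 → I/M/I/I on L0; bus BusRdX Flush; mem=5
  op6 P3: load  L3 → I/I/I/E on L3; bus BusRd; mem=90
  op7 P0: store L0 := 60 → M/I/I/I on L0; bus BusRdX Flush; mem=44
  op8 P0: load  L6 → E/I/I/I on L6; bus BusRd; mem=70
  op9 P3: load  L1 → I/I/I/E on L1; bus BusRd; mem=40
  op10 P0: load  L5 → E/I/I/I on L5; bus BusRd; mem=0
  op11 P0: store L3 := 71 → M/I/I/I on L3; bus BusRdX; mem=90
  op12 P3: load  L2 → S/I/S/S on L2; bus BusRd; mem=80
  op13 P0: store L0 := 3 → M/I/I/I on L0; bus (none); mem=44
  op14 P3: load  L6 → S/I/I/S on L6; bus BusRd; mem=70
  op15 P2: store L2 := 34 → I/I/M/I on L2; bus BusUpgr; mem=80
  op16 P2: load  L1 → I/I/S/S on L1; bus BusRd; mem=40
  op17 P2: store L0 := 84 → I/I/M/I on L0; bus BusRdX Flush; mem=3
  op18 P0: store L0 := 1 → M/I/I/I on L0; bus BusRdX Flush; mem=84
  op19 P2: store L5 := 81 → I/I/M/I on L5; bus BusRdX; mem=0
  op20 P3: load  L3 → S/I/I/S on L3; bus BusRd Flush; mem=71
  op21 P0: store L0 := 33 → M/I/I/I on L0; bus (none); mem=84
  op22 P1: load  L2 → I/S/S/I on L2; bus BusRd Flush; mem=34
  op23 P1: store L6 := 60 → I/M/I/I on L6; bus BusRdX; mem=70

state = I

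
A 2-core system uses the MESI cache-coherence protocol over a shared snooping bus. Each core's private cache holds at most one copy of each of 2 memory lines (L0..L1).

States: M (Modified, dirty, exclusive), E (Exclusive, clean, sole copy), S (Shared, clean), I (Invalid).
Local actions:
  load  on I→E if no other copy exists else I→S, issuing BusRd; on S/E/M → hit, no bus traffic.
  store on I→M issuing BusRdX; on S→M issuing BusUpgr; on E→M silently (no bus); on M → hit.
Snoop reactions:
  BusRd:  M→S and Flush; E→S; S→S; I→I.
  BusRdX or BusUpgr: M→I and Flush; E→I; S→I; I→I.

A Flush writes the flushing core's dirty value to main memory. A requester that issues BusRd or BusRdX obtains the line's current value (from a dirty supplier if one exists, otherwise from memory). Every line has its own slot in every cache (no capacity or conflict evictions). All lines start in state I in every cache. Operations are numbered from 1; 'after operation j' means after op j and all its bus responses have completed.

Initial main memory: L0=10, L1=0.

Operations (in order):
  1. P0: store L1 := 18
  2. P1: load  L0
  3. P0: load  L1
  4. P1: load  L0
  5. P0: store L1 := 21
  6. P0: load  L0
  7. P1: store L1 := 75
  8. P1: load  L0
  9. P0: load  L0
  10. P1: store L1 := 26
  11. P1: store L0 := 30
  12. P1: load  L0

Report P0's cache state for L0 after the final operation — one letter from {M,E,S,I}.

1. P0: store L1 := 18  bus=[BusRdX]  L1: P0=M P1=I  mem[L1]=0
2. P1: load  L0  bus=[BusRd]  L0: P0=I P1=E  mem[L0]=10
3. P0: load  L1  bus=[-]  L1: P0=M P1=I  mem[L1]=0
4. P1: load  L0  bus=[-]  L0: P0=I P1=E  mem[L0]=10
5. P0: store L1 := 21  bus=[-]  L1: P0=M P1=I  mem[L1]=0
6. P0: load  L0  bus=[BusRd]  L0: P0=S P1=S  mem[L0]=10
7. P1: store L1 := 75  bus=[BusRdX,Flush]  L1: P0=I P1=M  mem[L1]=21
8. P1: load  L0  bus=[-]  L0: P0=S P1=S  mem[L0]=10
9. P0: load  L0  bus=[-]  L0: P0=S P1=S  mem[L0]=10
10. P1: store L1 := 26  bus=[-]  L1: P0=I P1=M  mem[L1]=21
11. P1: store L0 := 30  bus=[BusUpgr]  L0: P0=I P1=M  mem[L0]=10
12. P1: load  L0  bus=[-]  L0: P0=I P1=M  mem[L0]=10

state = I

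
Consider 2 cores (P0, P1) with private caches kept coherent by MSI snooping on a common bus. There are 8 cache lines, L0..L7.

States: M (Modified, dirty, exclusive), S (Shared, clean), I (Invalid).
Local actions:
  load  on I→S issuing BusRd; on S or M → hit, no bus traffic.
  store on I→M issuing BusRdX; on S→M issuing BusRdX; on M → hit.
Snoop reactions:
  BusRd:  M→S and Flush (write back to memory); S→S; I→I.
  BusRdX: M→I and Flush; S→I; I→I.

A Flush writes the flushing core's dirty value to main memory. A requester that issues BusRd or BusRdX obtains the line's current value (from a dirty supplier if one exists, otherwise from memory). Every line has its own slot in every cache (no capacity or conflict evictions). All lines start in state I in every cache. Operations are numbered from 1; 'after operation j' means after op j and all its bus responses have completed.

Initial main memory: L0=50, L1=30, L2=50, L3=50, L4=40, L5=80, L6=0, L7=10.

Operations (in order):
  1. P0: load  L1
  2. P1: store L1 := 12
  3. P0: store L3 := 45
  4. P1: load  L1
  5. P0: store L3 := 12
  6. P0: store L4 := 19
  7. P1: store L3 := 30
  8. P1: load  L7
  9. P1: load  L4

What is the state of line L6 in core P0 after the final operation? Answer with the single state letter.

  op1 P0: load  L1 → S/I on L1; bus BusRd; mem=30
  op2 P1: store L1 := 12 → I/M on L1; bus BusRdX; mem=30
  op3 P0: store L3 := 45 → M/I on L3; bus BusRdX; mem=50
  op4 P1: load  L1 → I/M on L1; bus (none); mem=30
  op5 P0: store L3 := 12 → M/I on L3; bus (none); mem=50
  op6 P0: store L4 := 19 → M/I on L4; bus BusRdX; mem=40
  op7 P1: store L3 := 30 → I/M on L3; bus BusRdX Flush; mem=12
  op8 P1: load  L7 → I/S on L7; bus BusRd; mem=10
  op9 P1: load  L4 → S/S on L4; bus BusRd Flush; mem=19

state = I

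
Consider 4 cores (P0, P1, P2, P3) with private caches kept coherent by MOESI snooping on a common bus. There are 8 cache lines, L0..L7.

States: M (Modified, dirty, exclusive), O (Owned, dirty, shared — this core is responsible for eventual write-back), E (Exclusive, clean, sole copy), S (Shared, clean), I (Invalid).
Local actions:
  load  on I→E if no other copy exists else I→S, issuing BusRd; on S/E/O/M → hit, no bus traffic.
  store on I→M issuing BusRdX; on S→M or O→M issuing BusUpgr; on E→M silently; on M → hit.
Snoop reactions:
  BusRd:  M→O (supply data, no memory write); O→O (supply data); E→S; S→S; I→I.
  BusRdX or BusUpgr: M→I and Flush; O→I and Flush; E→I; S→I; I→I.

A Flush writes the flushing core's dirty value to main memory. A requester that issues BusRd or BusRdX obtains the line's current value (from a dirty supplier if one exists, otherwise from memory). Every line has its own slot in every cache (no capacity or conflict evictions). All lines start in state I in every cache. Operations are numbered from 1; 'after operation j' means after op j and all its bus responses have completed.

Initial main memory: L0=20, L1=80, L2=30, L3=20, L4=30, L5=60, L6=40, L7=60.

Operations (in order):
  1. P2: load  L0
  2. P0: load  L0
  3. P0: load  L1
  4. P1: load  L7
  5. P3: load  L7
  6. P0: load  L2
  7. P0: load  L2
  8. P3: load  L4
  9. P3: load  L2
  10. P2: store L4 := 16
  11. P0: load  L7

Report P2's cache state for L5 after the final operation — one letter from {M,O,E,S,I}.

step 1: P2: load  L0  ⟶  IIEI  (L0)  txn=BusRd  M[L0]=20
step 2: P0: load  L0  ⟶  SISI  (L0)  txn=BusRd  M[L0]=20
step 3: P0: load  L1  ⟶  EIII  (L1)  txn=BusRd  M[L1]=80
step 4: P1: load  L7  ⟶  IEII  (L7)  txn=BusRd  M[L7]=60
step 5: P3: load  L7  ⟶  ISIS  (L7)  txn=BusRd  M[L7]=60
step 6: P0: load  L2  ⟶  EIII  (L2)  txn=BusRd  M[L2]=30
step 7: P0: load  L2  ⟶  EIII  (L2)  txn=∅  M[L2]=30
step 8: P3: load  L4  ⟶  IIIE  (L4)  txn=BusRd  M[L4]=30
step 9: P3: load  L2  ⟶  SIIS  (L2)  txn=BusRd  M[L2]=30
step 10: P2: store L4 := 16  ⟶  IIMI  (L4)  txn=BusRdX  M[L4]=30
step 11: P0: load  L7  ⟶  SSIS  (L7)  txn=BusRd  M[L7]=60

state = I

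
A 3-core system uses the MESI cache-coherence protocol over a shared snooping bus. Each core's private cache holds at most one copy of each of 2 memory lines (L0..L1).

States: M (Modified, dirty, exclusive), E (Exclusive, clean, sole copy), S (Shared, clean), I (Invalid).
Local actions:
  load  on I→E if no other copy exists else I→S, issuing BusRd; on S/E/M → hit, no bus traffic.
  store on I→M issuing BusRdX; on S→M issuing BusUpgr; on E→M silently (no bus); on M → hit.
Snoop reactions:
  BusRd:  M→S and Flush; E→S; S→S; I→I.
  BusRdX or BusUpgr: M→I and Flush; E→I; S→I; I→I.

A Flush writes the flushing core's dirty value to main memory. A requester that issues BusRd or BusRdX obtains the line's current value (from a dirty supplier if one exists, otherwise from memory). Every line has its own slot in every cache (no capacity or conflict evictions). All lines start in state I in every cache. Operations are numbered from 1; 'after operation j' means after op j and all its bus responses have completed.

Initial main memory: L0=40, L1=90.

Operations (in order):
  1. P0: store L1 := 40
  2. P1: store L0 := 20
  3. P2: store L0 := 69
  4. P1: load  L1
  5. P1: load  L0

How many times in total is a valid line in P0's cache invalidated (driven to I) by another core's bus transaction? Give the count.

1. P0: store L1 := 40  bus=[BusRdX]  L1: P0=M P1=I P2=I  mem[L1]=90
2. P1: store L0 := 20  bus=[BusRdX]  L0: P0=I P1=M P2=I  mem[L0]=40
3. P2: store L0 := 69  bus=[BusRdX,Flush]  L0: P0=I P1=I P2=M  mem[L0]=20
4. P1: load  L1  bus=[BusRd,Flush]  L1: P0=S P1=S P2=I  mem[L1]=40
5. P1: load  L0  bus=[BusRd,Flush]  L0: P0=I P1=S P2=S  mem[L0]=69

invalidations = 0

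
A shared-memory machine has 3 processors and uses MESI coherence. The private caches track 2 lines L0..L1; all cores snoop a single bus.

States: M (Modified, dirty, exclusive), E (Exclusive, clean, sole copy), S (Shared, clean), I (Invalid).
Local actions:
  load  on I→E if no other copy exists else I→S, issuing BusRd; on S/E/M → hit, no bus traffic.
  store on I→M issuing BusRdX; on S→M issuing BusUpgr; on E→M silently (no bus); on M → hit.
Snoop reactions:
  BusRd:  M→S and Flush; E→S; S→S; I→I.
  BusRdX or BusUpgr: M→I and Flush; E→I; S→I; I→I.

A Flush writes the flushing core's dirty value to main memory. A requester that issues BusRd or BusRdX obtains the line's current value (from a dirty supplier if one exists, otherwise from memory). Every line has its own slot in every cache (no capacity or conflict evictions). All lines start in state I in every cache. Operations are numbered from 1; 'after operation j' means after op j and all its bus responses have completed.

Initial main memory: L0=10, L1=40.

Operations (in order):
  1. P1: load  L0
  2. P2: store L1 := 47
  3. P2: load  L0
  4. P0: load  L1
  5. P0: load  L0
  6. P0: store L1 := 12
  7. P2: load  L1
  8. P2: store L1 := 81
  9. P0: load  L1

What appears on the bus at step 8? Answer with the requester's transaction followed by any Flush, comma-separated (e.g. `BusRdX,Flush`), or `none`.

bus = BusUpgr

1. P1: load  L0  bus=[BusRd]  L0: P0=I P1=E P2=I  mem[L0]=10
2. P2: store L1 := 47  bus=[BusRdX]  L1: P0=I P1=I P2=M  mem[L1]=40
3. P2: load  L0  bus=[BusRd]  L0: P0=I P1=S P2=S  mem[L0]=10
4. P0: load  L1  bus=[BusRd,Flush]  L1: P0=S P1=I P2=S  mem[L1]=47
5. P0: load  L0  bus=[BusRd]  L0: P0=S P1=S P2=S  mem[L0]=10
6. P0: store L1 := 12  bus=[BusUpgr]  L1: P0=M P1=I P2=I  mem[L1]=47
7. P2: load  L1  bus=[BusRd,Flush]  L1: P0=S P1=I P2=S  mem[L1]=12
8. P2: store L1 := 81  bus=[BusUpgr]  L1: P0=I P1=I P2=M  mem[L1]=12
9. P0: load  L1  bus=[BusRd,Flush]  L1: P0=S P1=I P2=S  mem[L1]=81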